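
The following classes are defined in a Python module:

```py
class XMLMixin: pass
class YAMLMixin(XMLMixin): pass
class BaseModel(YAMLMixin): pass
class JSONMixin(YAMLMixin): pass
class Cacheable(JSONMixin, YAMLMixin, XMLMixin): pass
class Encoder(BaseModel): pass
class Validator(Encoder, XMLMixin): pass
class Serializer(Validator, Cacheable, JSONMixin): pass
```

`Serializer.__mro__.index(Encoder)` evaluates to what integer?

2

L[Serializer] = Serializer + merge(L[Validator], L[Cacheable], L[JSONMixin], [Validator Cacheable JSONMixin])
  take Validator:  [Validator Encoder BaseModel YAMLMixin XMLMixin object] + [Cacheable JSONMixin YAMLMixin XMLMixin object] + [JSONMixin YAMLMixin XMLMixin object] + [Validator Cacheable JSONMixin]
  take Encoder:  [Encoder BaseModel YAMLMixin XMLMixin object] + [Cacheable JSONMixin YAMLMixin XMLMixin object] + [JSONMixin YAMLMixin XMLMixin object] + [Cacheable JSONMixin]
  take BaseModel:  [BaseModel YAMLMixin XMLMixin object] + [Cacheable JSONMixin YAMLMixin XMLMixin object] + [JSONMixin YAMLMixin XMLMixin object] + [Cacheable JSONMixin]
  take Cacheable:  [YAMLMixin XMLMixin object] + [Cacheable JSONMixin YAMLMixin XMLMixin object] + [JSONMixin YAMLMixin XMLMixin object] + [Cacheable JSONMixin]
  take JSONMixin:  [YAMLMixin XMLMixin object] + [JSONMixin YAMLMixin XMLMixin object] + [JSONMixin YAMLMixin XMLMixin object] + [JSONMixin]
  take YAMLMixin:  [YAMLMixin XMLMixin object] + [YAMLMixin XMLMixin object] + [YAMLMixin XMLMixin object]
  take XMLMixin:  [XMLMixin object] + [XMLMixin object] + [XMLMixin object]
  take object:  [object] + [object] + [object]
MRO: Serializer Validator Encoder BaseModel Cacheable JSONMixin YAMLMixin XMLMixin object
Encoder sits at index 2.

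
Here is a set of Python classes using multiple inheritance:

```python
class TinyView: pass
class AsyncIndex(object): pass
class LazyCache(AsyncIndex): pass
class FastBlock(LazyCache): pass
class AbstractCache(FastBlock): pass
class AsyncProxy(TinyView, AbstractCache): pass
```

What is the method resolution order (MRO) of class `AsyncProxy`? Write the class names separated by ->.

L[AsyncProxy] = AsyncProxy + merge(L[TinyView], L[AbstractCache], [TinyView AbstractCache])
  take TinyView:  [TinyView object] + [AbstractCache FastBlock LazyCache AsyncIndex object] + [TinyView AbstractCache]
  take AbstractCache:  [object] + [AbstractCache FastBlock LazyCache AsyncIndex object] + [AbstractCache]
  take FastBlock:  [object] + [FastBlock LazyCache AsyncIndex object]
  take LazyCache:  [object] + [LazyCache AsyncIndex object]
  take AsyncIndex:  [object] + [AsyncIndex object]
  take object:  [object] + [object]

AsyncProxy -> TinyView -> AbstractCache -> FastBlock -> LazyCache -> AsyncIndex -> object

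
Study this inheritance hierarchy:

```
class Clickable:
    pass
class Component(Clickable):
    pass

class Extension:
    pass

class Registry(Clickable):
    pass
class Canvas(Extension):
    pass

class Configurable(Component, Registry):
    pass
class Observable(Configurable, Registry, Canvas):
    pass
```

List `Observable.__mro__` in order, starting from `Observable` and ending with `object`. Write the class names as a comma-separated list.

L[Observable] = Observable + merge(L[Configurable], L[Registry], L[Canvas], [Configurable Registry Canvas])
  take Configurable:  [Configurable Component Registry Clickable object] + [Registry Clickable object] + [Canvas Extension object] + [Configurable Registry Canvas]
  take Component:  [Component Registry Clickable object] + [Registry Clickable object] + [Canvas Extension object] + [Registry Canvas]
  take Registry:  [Registry Clickable object] + [Registry Clickable object] + [Canvas Extension object] + [Registry Canvas]
  take Clickable:  [Clickable object] + [Clickable object] + [Canvas Extension object] + [Canvas]
  take Canvas:  [object] + [object] + [Canvas Extension object] + [Canvas]
  take Extension:  [object] + [object] + [Extension object]
  take object:  [object] + [object] + [object]

Observable, Configurable, Component, Registry, Clickable, Canvas, Extension, object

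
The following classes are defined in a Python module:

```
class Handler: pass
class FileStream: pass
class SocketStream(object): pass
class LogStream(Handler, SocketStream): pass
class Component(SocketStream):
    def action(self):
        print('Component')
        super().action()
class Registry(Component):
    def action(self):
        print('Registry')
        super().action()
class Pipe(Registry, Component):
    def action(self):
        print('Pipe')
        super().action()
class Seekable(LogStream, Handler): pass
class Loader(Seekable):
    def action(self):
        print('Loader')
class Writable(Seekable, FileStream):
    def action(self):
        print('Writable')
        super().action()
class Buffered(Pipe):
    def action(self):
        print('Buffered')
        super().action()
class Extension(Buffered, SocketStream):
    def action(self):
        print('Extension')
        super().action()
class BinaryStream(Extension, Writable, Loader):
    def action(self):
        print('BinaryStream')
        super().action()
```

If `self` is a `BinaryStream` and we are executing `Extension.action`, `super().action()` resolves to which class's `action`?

L[BinaryStream] = BinaryStream + merge(L[Extension], L[Writable], L[Loader], [Extension Writable Loader])
  take Extension:  [Extension Buffered Pipe Registry Component SocketStream object] + [Writable Seekable LogStream Handler SocketStream FileStream object] + [Loader Seekable LogStream Handler SocketStream object] + [Extension Writable Loader]
  take Buffered:  [Buffered Pipe Registry Component SocketStream object] + [Writable Seekable LogStream Handler SocketStream FileStream object] + [Loader Seekable LogStream Handler SocketStream object] + [Writable Loader]
  take Pipe:  [Pipe Registry Component SocketStream object] + [Writable Seekable LogStream Handler SocketStream FileStream object] + [Loader Seekable LogStream Handler SocketStream object] + [Writable Loader]
  take Registry:  [Registry Component SocketStream object] + [Writable Seekable LogStream Handler SocketStream FileStream object] + [Loader Seekable LogStream Handler SocketStream object] + [Writable Loader]
  take Component:  [Component SocketStream object] + [Writable Seekable LogStream Handler SocketStream FileStream object] + [Loader Seekable LogStream Handler SocketStream object] + [Writable Loader]
  take Writable:  [SocketStream object] + [Writable Seekable LogStream Handler SocketStream FileStream object] + [Loader Seekable LogStream Handler SocketStream object] + [Writable Loader]
  take Loader:  [SocketStream object] + [Seekable LogStream Handler SocketStream FileStream object] + [Loader Seekable LogStream Handler SocketStream object] + [Loader]
  take Seekable:  [SocketStream object] + [Seekable LogStream Handler SocketStream FileStream object] + [Seekable LogStream Handler SocketStream object]
  take LogStream:  [SocketStream object] + [LogStream Handler SocketStream FileStream object] + [LogStream Handler SocketStream object]
  take Handler:  [SocketStream object] + [Handler SocketStream FileStream object] + [Handler SocketStream object]
  take SocketStream:  [SocketStream object] + [SocketStream FileStream object] + [SocketStream object]
  take FileStream:  [object] + [FileStream object] + [object]
  take object:  [object] + [object] + [object]
MRO: BinaryStream Extension Buffered Pipe Registry Component Writable Loader Seekable LogStream Handler SocketStream FileStream object
super() in Extension.action on a BinaryStream instance goes to the class after Extension in BinaryStream's MRO: Buffered.

Buffered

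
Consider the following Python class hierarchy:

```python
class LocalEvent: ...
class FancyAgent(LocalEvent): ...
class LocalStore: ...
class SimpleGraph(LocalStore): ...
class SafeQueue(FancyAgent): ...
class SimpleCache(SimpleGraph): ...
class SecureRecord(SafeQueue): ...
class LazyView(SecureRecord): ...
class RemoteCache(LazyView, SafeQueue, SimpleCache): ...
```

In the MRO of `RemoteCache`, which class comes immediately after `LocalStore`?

L[RemoteCache] = RemoteCache + merge(L[LazyView], L[SafeQueue], L[SimpleCache], [LazyView SafeQueue SimpleCache])
  take LazyView:  [LazyView SecureRecord SafeQueue FancyAgent LocalEvent object] + [SafeQueue FancyAgent LocalEvent object] + [SimpleCache SimpleGraph LocalStore object] + [LazyView SafeQueue SimpleCache]
  take SecureRecord:  [SecureRecord SafeQueue FancyAgent LocalEvent object] + [SafeQueue FancyAgent LocalEvent object] + [SimpleCache SimpleGraph LocalStore object] + [SafeQueue SimpleCache]
  take SafeQueue:  [SafeQueue FancyAgent LocalEvent object] + [SafeQueue FancyAgent LocalEvent object] + [SimpleCache SimpleGraph LocalStore object] + [SafeQueue SimpleCache]
  take FancyAgent:  [FancyAgent LocalEvent object] + [FancyAgent LocalEvent object] + [SimpleCache SimpleGraph LocalStore object] + [SimpleCache]
  take LocalEvent:  [LocalEvent object] + [LocalEvent object] + [SimpleCache SimpleGraph LocalStore object] + [SimpleCache]
  take SimpleCache:  [object] + [object] + [SimpleCache SimpleGraph LocalStore object] + [SimpleCache]
  take SimpleGraph:  [object] + [object] + [SimpleGraph LocalStore object]
  take LocalStore:  [object] + [object] + [LocalStore object]
  take object:  [object] + [object] + [object]
MRO: RemoteCache LazyView SecureRecord SafeQueue FancyAgent LocalEvent SimpleCache SimpleGraph LocalStore object
LocalStore is at position 8; next is object.

object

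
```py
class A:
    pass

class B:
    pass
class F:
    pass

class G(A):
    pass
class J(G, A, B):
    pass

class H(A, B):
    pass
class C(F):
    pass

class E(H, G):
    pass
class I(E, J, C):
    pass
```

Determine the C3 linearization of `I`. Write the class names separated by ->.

L[I] = I + merge(L[E], L[J], L[C], [E J C])
  take E:  [E H G A B object] + [J G A B object] + [C F object] + [E J C]
  take H:  [H G A B object] + [J G A B object] + [C F object] + [J C]
  take J:  [G A B object] + [J G A B object] + [C F object] + [J C]
  take G:  [G A B object] + [G A B object] + [C F object] + [C]
  take A:  [A B object] + [A B object] + [C F object] + [C]
  take B:  [B object] + [B object] + [C F object] + [C]
  take C:  [object] + [object] + [C F object] + [C]
  take F:  [object] + [object] + [F object]
  take object:  [object] + [object] + [object]

I -> E -> H -> J -> G -> A -> B -> C -> F -> object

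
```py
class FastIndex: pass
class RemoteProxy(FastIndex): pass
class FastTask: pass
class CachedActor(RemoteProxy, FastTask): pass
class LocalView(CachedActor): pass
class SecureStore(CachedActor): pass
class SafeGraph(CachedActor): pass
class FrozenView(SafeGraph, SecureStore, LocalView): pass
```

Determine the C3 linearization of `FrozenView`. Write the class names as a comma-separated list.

L[FrozenView] = FrozenView + merge(L[SafeGraph], L[SecureStore], L[LocalView], [SafeGraph SecureStore LocalView])
  take SafeGraph:  [SafeGraph CachedActor RemoteProxy FastIndex FastTask object] + [SecureStore CachedActor RemoteProxy FastIndex FastTask object] + [LocalView CachedActor RemoteProxy FastIndex FastTask object] + [SafeGraph SecureStore LocalView]
  take SecureStore:  [CachedActor RemoteProxy FastIndex FastTask object] + [SecureStore CachedActor RemoteProxy FastIndex FastTask object] + [LocalView CachedActor RemoteProxy FastIndex FastTask object] + [SecureStore LocalView]
  take LocalView:  [CachedActor RemoteProxy FastIndex FastTask object] + [CachedActor RemoteProxy FastIndex FastTask object] + [LocalView CachedActor RemoteProxy FastIndex FastTask object] + [LocalView]
  take CachedActor:  [CachedActor RemoteProxy FastIndex FastTask object] + [CachedActor RemoteProxy FastIndex FastTask object] + [CachedActor RemoteProxy FastIndex FastTask object]
  take RemoteProxy:  [RemoteProxy FastIndex FastTask object] + [RemoteProxy FastIndex FastTask object] + [RemoteProxy FastIndex FastTask object]
  take FastIndex:  [FastIndex FastTask object] + [FastIndex FastTask object] + [FastIndex FastTask object]
  take FastTask:  [FastTask object] + [FastTask object] + [FastTask object]
  take object:  [object] + [object] + [object]

FrozenView, SafeGraph, SecureStore, LocalView, CachedActor, RemoteProxy, FastIndex, FastTask, object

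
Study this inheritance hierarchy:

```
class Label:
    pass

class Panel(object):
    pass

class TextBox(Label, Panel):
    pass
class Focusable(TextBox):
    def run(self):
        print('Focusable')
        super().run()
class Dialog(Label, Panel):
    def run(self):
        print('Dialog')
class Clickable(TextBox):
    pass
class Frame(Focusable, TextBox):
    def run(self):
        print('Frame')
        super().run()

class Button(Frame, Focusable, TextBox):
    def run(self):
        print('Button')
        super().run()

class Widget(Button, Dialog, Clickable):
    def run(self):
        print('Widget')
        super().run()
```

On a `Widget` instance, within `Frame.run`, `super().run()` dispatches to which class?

L[Widget] = Widget + merge(L[Button], L[Dialog], L[Clickable], [Button Dialog Clickable])
  take Button:  [Button Frame Focusable TextBox Label Panel object] + [Dialog Label Panel object] + [Clickable TextBox Label Panel object] + [Button Dialog Clickable]
  take Frame:  [Frame Focusable TextBox Label Panel object] + [Dialog Label Panel object] + [Clickable TextBox Label Panel object] + [Dialog Clickable]
  take Focusable:  [Focusable TextBox Label Panel object] + [Dialog Label Panel object] + [Clickable TextBox Label Panel object] + [Dialog Clickable]
  take Dialog:  [TextBox Label Panel object] + [Dialog Label Panel object] + [Clickable TextBox Label Panel object] + [Dialog Clickable]
  take Clickable:  [TextBox Label Panel object] + [Label Panel object] + [Clickable TextBox Label Panel object] + [Clickable]
  take TextBox:  [TextBox Label Panel object] + [Label Panel object] + [TextBox Label Panel object]
  take Label:  [Label Panel object] + [Label Panel object] + [Label Panel object]
  take Panel:  [Panel object] + [Panel object] + [Panel object]
  take object:  [object] + [object] + [object]
MRO: Widget Button Frame Focusable Dialog Clickable TextBox Label Panel object
super() in Frame.run on a Widget instance goes to the class after Frame in Widget's MRO: Focusable.

Focusable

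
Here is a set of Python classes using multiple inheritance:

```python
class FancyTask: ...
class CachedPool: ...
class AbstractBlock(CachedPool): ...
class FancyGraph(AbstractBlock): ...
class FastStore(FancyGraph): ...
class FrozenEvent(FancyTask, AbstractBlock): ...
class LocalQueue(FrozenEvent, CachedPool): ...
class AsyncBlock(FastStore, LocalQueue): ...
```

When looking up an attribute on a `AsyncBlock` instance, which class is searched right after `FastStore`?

L[AsyncBlock] = AsyncBlock + merge(L[FastStore], L[LocalQueue], [FastStore LocalQueue])
  take FastStore:  [FastStore FancyGraph AbstractBlock CachedPool object] + [LocalQueue FrozenEvent FancyTask AbstractBlock CachedPool object] + [FastStore LocalQueue]
  take FancyGraph:  [FancyGraph AbstractBlock CachedPool object] + [LocalQueue FrozenEvent FancyTask AbstractBlock CachedPool object] + [LocalQueue]
  take LocalQueue:  [AbstractBlock CachedPool object] + [LocalQueue FrozenEvent FancyTask AbstractBlock CachedPool object] + [LocalQueue]
  take FrozenEvent:  [AbstractBlock CachedPool object] + [FrozenEvent FancyTask AbstractBlock CachedPool object]
  take FancyTask:  [AbstractBlock CachedPool object] + [FancyTask AbstractBlock CachedPool object]
  take AbstractBlock:  [AbstractBlock CachedPool object] + [AbstractBlock CachedPool object]
  take CachedPool:  [CachedPool object] + [CachedPool object]
  take object:  [object] + [object]
MRO: AsyncBlock FastStore FancyGraph LocalQueue FrozenEvent FancyTask AbstractBlock CachedPool object
FastStore is at position 1; next is FancyGraph.

FancyGraph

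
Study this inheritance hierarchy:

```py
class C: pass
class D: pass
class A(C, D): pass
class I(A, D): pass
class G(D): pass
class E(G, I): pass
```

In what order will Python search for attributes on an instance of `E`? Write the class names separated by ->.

E -> G -> I -> A -> C -> D -> object

L[E] = E + merge(L[G], L[I], [G I])
  take G:  [G D object] + [I A C D object] + [G I]
  take I:  [D object] + [I A C D object] + [I]
  take A:  [D object] + [A C D object]
  take C:  [D object] + [C D object]
  take D:  [D object] + [D object]
  take object:  [object] + [object]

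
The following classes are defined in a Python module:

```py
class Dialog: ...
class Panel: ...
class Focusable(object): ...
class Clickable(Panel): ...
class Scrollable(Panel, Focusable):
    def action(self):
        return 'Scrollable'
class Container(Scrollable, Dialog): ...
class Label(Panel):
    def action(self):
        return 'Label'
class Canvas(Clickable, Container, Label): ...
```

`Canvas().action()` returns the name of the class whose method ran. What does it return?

Scrollable

L[Canvas] = Canvas + merge(L[Clickable], L[Container], L[Label], [Clickable Container Label])
  take Clickable:  [Clickable Panel object] + [Container Scrollable Panel Focusable Dialog object] + [Label Panel object] + [Clickable Container Label]
  take Container:  [Panel object] + [Container Scrollable Panel Focusable Dialog object] + [Label Panel object] + [Container Label]
  take Scrollable:  [Panel object] + [Scrollable Panel Focusable Dialog object] + [Label Panel object] + [Label]
  take Label:  [Panel object] + [Panel Focusable Dialog object] + [Label Panel object] + [Label]
  take Panel:  [Panel object] + [Panel Focusable Dialog object] + [Panel object]
  take Focusable:  [object] + [Focusable Dialog object] + [object]
  take Dialog:  [object] + [Dialog object] + [object]
  take object:  [object] + [object] + [object]
MRO: Canvas Clickable Container Scrollable Label Panel Focusable Dialog object
action is defined in: Label, Scrollable. First along the MRO is Scrollable.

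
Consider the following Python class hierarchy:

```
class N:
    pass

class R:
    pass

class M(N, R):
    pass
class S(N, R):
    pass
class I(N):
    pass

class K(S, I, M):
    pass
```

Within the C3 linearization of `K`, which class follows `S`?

I

L[K] = K + merge(L[S], L[I], L[M], [S I M])
  take S:  [S N R object] + [I N object] + [M N R object] + [S I M]
  take I:  [N R object] + [I N object] + [M N R object] + [I M]
  take M:  [N R object] + [N object] + [M N R object] + [M]
  take N:  [N R object] + [N object] + [N R object]
  take R:  [R object] + [object] + [R object]
  take object:  [object] + [object] + [object]
MRO: K S I M N R object
S is at position 1; next is I.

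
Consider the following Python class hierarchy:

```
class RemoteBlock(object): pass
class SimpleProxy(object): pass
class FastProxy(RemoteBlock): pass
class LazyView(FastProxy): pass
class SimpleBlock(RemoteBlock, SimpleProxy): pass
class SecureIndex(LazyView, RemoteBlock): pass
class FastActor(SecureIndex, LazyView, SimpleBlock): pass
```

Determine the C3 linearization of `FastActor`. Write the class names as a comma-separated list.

L[FastActor] = FastActor + merge(L[SecureIndex], L[LazyView], L[SimpleBlock], [SecureIndex LazyView SimpleBlock])
  take SecureIndex:  [SecureIndex LazyView FastProxy RemoteBlock object] + [LazyView FastProxy RemoteBlock object] + [SimpleBlock RemoteBlock SimpleProxy object] + [SecureIndex LazyView SimpleBlock]
  take LazyView:  [LazyView FastProxy RemoteBlock object] + [LazyView FastProxy RemoteBlock object] + [SimpleBlock RemoteBlock SimpleProxy object] + [LazyView SimpleBlock]
  take FastProxy:  [FastProxy RemoteBlock object] + [FastProxy RemoteBlock object] + [SimpleBlock RemoteBlock SimpleProxy object] + [SimpleBlock]
  take SimpleBlock:  [RemoteBlock object] + [RemoteBlock object] + [SimpleBlock RemoteBlock SimpleProxy object] + [SimpleBlock]
  take RemoteBlock:  [RemoteBlock object] + [RemoteBlock object] + [RemoteBlock SimpleProxy object]
  take SimpleProxy:  [object] + [object] + [SimpleProxy object]
  take object:  [object] + [object] + [object]

FastActor, SecureIndex, LazyView, FastProxy, SimpleBlock, RemoteBlock, SimpleProxy, object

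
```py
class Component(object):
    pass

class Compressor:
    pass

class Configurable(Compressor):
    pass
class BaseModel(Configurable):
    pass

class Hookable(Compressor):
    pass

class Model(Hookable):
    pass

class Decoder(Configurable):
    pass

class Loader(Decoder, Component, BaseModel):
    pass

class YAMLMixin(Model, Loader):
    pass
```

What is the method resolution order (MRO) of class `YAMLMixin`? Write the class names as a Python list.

[YAMLMixin, Model, Hookable, Loader, Decoder, Component, BaseModel, Configurable, Compressor, object]

L[YAMLMixin] = YAMLMixin + merge(L[Model], L[Loader], [Model Loader])
  take Model:  [Model Hookable Compressor object] + [Loader Decoder Component BaseModel Configurable Compressor object] + [Model Loader]
  take Hookable:  [Hookable Compressor object] + [Loader Decoder Component BaseModel Configurable Compressor object] + [Loader]
  take Loader:  [Compressor object] + [Loader Decoder Component BaseModel Configurable Compressor object] + [Loader]
  take Decoder:  [Compressor object] + [Decoder Component BaseModel Configurable Compressor object]
  take Component:  [Compressor object] + [Component BaseModel Configurable Compressor object]
  take BaseModel:  [Compressor object] + [BaseModel Configurable Compressor object]
  take Configurable:  [Compressor object] + [Configurable Compressor object]
  take Compressor:  [Compressor object] + [Compressor object]
  take object:  [object] + [object]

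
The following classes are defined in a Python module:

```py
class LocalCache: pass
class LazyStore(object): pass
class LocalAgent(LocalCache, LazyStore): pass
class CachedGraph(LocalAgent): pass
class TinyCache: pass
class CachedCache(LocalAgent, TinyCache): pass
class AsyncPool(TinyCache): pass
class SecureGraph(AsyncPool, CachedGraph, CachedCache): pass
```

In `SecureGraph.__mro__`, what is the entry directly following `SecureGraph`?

AsyncPool

L[SecureGraph] = SecureGraph + merge(L[AsyncPool], L[CachedGraph], L[CachedCache], [AsyncPool CachedGraph CachedCache])
  take AsyncPool:  [AsyncPool TinyCache object] + [CachedGraph LocalAgent LocalCache LazyStore object] + [CachedCache LocalAgent LocalCache LazyStore TinyCache object] + [AsyncPool CachedGraph CachedCache]
  take CachedGraph:  [TinyCache object] + [CachedGraph LocalAgent LocalCache LazyStore object] + [CachedCache LocalAgent LocalCache LazyStore TinyCache object] + [CachedGraph CachedCache]
  take CachedCache:  [TinyCache object] + [LocalAgent LocalCache LazyStore object] + [CachedCache LocalAgent LocalCache LazyStore TinyCache object] + [CachedCache]
  take LocalAgent:  [TinyCache object] + [LocalAgent LocalCache LazyStore object] + [LocalAgent LocalCache LazyStore TinyCache object]
  take LocalCache:  [TinyCache object] + [LocalCache LazyStore object] + [LocalCache LazyStore TinyCache object]
  take LazyStore:  [TinyCache object] + [LazyStore object] + [LazyStore TinyCache object]
  take TinyCache:  [TinyCache object] + [object] + [TinyCache object]
  take object:  [object] + [object] + [object]
MRO: SecureGraph AsyncPool CachedGraph CachedCache LocalAgent LocalCache LazyStore TinyCache object
SecureGraph is at position 0; next is AsyncPool.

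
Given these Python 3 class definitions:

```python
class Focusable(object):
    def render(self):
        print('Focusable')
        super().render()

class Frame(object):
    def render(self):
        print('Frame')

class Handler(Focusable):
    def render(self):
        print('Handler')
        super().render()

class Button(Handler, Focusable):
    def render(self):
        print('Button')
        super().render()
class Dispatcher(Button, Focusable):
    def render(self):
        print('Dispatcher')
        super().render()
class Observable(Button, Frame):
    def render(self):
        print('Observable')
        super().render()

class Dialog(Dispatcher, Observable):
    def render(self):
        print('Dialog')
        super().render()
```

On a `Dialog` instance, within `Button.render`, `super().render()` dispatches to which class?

Handler

L[Dialog] = Dialog + merge(L[Dispatcher], L[Observable], [Dispatcher Observable])
  take Dispatcher:  [Dispatcher Button Handler Focusable object] + [Observable Button Handler Focusable Frame object] + [Dispatcher Observable]
  take Observable:  [Button Handler Focusable object] + [Observable Button Handler Focusable Frame object] + [Observable]
  take Button:  [Button Handler Focusable object] + [Button Handler Focusable Frame object]
  take Handler:  [Handler Focusable object] + [Handler Focusable Frame object]
  take Focusable:  [Focusable object] + [Focusable Frame object]
  take Frame:  [object] + [Frame object]
  take object:  [object] + [object]
MRO: Dialog Dispatcher Observable Button Handler Focusable Frame object
super() in Button.render on a Dialog instance goes to the class after Button in Dialog's MRO: Handler.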